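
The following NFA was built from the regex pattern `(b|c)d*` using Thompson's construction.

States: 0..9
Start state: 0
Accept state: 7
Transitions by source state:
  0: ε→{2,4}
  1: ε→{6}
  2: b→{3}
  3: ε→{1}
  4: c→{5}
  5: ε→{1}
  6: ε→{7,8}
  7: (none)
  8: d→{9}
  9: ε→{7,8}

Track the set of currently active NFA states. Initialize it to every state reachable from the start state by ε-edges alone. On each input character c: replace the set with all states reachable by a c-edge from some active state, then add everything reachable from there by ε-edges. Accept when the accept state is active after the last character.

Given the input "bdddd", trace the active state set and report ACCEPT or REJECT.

initial (ε-close {0}): {0,2,4}
'b' @ 1: {1,3,6,7,8}  (accept∈set)
'd' @ 2: {7,8,9}  (accept∈set)
'd' @ 3: {7,8,9}  (accept∈set)
'd' @ 4: {7,8,9}  (accept∈set)
'd' @ 5: {7,8,9}  (accept∈set)
final: {7,8,9}; accept 7 in set

Answer: ACCEPT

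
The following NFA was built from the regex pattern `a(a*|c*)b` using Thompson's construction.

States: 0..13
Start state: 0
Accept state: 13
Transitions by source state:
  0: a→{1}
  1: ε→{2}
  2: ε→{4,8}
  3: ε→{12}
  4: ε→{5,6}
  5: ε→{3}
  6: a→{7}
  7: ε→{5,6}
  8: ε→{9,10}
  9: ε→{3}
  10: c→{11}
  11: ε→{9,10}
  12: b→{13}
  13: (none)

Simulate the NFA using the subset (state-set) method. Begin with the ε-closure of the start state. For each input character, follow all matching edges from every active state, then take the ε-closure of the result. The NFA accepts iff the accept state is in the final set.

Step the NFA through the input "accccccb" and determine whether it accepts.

Answer: ACCEPT

Steps:
start: ε-closure({0}) = {0}
'a' @ 1: {1,2,3,4,5,6,8,9,10,12}
'c' @ 2: {3,9,10,11,12}
'c' @ 3: {3,9,10,11,12}
'c' @ 4: {3,9,10,11,12}
'c' @ 5: {3,9,10,11,12}
'c' @ 6: {3,9,10,11,12}
'c' @ 7: {3,9,10,11,12}
'b' @ 8: {13}  [accepting]
end set {13} — state 13 in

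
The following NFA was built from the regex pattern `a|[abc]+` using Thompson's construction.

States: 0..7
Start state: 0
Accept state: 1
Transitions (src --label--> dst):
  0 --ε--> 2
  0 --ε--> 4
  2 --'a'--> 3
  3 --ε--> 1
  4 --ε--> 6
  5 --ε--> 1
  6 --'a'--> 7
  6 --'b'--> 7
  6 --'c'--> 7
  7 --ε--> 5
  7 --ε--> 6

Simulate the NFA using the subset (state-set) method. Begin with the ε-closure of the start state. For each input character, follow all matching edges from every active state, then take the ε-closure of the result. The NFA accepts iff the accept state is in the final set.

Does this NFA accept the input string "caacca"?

Answer: ACCEPT

Trace:
start: ε-closure({0}) = {0,2,4,6}
'c' @ 1: {1,5,6,7}  [accepting]
'a' @ 2: {1,5,6,7}  [accepting]
'a' @ 3: {1,5,6,7}  [accepting]
'c' @ 4: {1,5,6,7}  [accepting]
'c' @ 5: {1,5,6,7}  [accepting]
'a' @ 6: {1,5,6,7}  [accepting]
after full input: {1,5,6,7}  (accept=1 in)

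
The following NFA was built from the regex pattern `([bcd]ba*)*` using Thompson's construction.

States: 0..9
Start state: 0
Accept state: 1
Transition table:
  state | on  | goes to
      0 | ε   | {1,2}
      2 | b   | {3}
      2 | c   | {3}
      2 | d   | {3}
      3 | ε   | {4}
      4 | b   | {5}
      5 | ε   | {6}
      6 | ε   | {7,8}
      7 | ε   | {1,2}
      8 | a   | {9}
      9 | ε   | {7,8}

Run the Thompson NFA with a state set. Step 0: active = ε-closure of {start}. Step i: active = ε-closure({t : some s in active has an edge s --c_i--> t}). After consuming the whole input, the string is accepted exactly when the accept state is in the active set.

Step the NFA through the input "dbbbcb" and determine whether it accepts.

start: ε-closure({0}) = {0,1,2}
'd' @ 1: {3,4}
'b' @ 2: {1,2,5,6,7,8}  ✓accept
'b' @ 3: {3,4}
'b' @ 4: {1,2,5,6,7,8}  ✓accept
'c' @ 5: {3,4}
'b' @ 6: {1,2,5,6,7,8}  ✓accept
after full input: {1,2,5,6,7,8}  (accept=1 in)

Answer: ACCEPT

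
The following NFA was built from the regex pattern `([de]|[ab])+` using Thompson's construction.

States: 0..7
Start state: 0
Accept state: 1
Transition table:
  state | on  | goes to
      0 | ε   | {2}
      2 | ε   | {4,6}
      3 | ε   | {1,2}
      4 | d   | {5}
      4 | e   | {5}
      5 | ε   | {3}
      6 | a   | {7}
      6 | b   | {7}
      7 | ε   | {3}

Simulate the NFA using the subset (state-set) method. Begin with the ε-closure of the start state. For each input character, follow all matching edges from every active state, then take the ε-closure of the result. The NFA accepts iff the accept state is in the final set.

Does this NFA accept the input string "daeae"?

Answer: ACCEPT

Trace:
initial (ε-close {0}): {0,2,4,6}
'd' @ 1: {1,2,3,4,5,6}  (accept∈set)
'a' @ 2: {1,2,3,4,6,7}  (accept∈set)
'e' @ 3: {1,2,3,4,5,6}  (accept∈set)
'a' @ 4: {1,2,3,4,6,7}  (accept∈set)
'e' @ 5: {1,2,3,4,5,6}  (accept∈set)
after full input: {1,2,3,4,5,6}  (accept=1 in)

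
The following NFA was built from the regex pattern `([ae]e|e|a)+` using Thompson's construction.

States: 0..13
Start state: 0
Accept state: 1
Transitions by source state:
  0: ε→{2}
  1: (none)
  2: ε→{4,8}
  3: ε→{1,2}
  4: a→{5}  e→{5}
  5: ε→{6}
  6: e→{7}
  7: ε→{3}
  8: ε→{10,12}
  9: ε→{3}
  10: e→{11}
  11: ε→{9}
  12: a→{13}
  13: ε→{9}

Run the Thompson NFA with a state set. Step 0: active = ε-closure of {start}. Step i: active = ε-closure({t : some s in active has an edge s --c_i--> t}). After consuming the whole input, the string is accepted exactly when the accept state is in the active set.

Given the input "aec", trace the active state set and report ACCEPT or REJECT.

Answer: REJECT

Derivation:
initial (ε-close {0}): {0,2,4,8,10,12}
'a' @ 1: {1,2,3,4,5,6,8,9,10,12,13}  ✓accept
'e' @ 2: {1,2,3,4,5,6,7,8,9,10,11,12}  ✓accept
'c' @ 3: {}  — no active states
final: {}; accept 1 not in set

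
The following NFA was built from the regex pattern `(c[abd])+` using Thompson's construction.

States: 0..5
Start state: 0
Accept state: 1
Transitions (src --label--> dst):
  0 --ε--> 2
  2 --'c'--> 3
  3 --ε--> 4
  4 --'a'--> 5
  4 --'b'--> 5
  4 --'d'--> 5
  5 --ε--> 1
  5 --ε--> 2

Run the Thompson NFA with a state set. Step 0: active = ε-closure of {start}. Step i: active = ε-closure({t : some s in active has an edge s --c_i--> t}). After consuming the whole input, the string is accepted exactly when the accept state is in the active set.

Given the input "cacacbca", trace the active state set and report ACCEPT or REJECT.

Answer: ACCEPT

Trace:
start: ε-closure({0}) = {0,2}
'c' @ 1: {3,4}
'a' @ 2: {1,2,5}  [accepting]
'c' @ 3: {3,4}
'a' @ 4: {1,2,5}  [accepting]
'c' @ 5: {3,4}
'b' @ 6: {1,2,5}  [accepting]
'c' @ 7: {3,4}
'a' @ 8: {1,2,5}  [accepting]
final: {1,2,5}; accept 1 in set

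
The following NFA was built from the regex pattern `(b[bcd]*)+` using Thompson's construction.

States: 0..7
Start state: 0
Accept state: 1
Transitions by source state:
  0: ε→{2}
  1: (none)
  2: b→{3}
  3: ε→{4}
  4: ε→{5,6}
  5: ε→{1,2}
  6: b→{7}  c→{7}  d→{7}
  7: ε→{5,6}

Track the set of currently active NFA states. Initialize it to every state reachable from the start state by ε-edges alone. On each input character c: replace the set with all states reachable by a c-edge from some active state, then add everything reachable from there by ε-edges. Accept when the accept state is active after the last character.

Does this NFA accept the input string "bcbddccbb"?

Answer: ACCEPT

Derivation:
start: ε-closure({0}) = {0,2}
'b' @ 1: {1,2,3,4,5,6}  (accept∈set)
'c' @ 2: {1,2,5,6,7}  (accept∈set)
'b' @ 3: {1,2,3,4,5,6,7}  (accept∈set)
'd' @ 4: {1,2,5,6,7}  (accept∈set)
'd' @ 5: {1,2,5,6,7}  (accept∈set)
'c' @ 6: {1,2,5,6,7}  (accept∈set)
'c' @ 7: {1,2,5,6,7}  (accept∈set)
'b' @ 8: {1,2,3,4,5,6,7}  (accept∈set)
'b' @ 9: {1,2,3,4,5,6,7}  (accept∈set)
end set {1,2,3,4,5,6,7} — state 1 in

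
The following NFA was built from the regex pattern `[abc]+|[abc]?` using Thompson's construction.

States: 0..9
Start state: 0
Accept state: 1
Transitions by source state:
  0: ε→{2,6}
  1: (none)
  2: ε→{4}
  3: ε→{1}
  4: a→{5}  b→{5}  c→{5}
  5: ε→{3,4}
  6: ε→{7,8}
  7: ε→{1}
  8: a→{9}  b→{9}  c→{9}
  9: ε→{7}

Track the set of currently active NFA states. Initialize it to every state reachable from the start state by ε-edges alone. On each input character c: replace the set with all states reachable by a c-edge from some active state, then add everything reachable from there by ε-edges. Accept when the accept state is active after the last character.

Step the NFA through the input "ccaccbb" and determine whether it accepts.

start: ε-closure({0}) = {0,1,2,4,6,7,8}
'c' @ 1: {1,3,4,5,7,9}  [accepting]
'c' @ 2: {1,3,4,5}  [accepting]
'a' @ 3: {1,3,4,5}  [accepting]
'c' @ 4: {1,3,4,5}  [accepting]
'c' @ 5: {1,3,4,5}  [accepting]
'b' @ 6: {1,3,4,5}  [accepting]
'b' @ 7: {1,3,4,5}  [accepting]
end set {1,3,4,5} — state 1 in

Answer: ACCEPT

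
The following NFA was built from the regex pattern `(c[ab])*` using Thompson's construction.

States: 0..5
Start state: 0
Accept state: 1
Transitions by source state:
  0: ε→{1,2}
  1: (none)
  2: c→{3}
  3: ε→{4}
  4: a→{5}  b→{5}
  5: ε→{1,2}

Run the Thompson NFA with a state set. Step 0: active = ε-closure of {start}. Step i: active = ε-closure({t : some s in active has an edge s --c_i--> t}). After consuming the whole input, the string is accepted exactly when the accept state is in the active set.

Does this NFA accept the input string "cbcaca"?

Answer: ACCEPT

Steps:
start: ε-closure({0}) = {0,1,2}
'c' @ 1: {3,4}
'b' @ 2: {1,2,5}  ✓accept
'c' @ 3: {3,4}
'a' @ 4: {1,2,5}  ✓accept
'c' @ 5: {3,4}
'a' @ 6: {1,2,5}  ✓accept
final: {1,2,5}; accept 1 in set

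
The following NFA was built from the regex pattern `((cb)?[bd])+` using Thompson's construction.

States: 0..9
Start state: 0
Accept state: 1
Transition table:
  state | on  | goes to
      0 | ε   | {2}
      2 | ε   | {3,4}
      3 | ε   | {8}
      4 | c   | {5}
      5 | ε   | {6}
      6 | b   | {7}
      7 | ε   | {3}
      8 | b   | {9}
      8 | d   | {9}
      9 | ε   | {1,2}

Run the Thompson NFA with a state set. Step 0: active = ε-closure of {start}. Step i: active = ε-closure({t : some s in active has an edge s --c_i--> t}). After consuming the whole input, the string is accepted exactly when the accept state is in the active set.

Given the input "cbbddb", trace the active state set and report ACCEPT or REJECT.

S₀ = ε-closure({0}) = {0,2,3,4,8}
'c' @ 1: {5,6}
'b' @ 2: {3,7,8}
'b' @ 3: {1,2,3,4,8,9}  ✓accept
'd' @ 4: {1,2,3,4,8,9}  ✓accept
'd' @ 5: {1,2,3,4,8,9}  ✓accept
'b' @ 6: {1,2,3,4,8,9}  ✓accept
end set {1,2,3,4,8,9} — state 1 in

Answer: ACCEPT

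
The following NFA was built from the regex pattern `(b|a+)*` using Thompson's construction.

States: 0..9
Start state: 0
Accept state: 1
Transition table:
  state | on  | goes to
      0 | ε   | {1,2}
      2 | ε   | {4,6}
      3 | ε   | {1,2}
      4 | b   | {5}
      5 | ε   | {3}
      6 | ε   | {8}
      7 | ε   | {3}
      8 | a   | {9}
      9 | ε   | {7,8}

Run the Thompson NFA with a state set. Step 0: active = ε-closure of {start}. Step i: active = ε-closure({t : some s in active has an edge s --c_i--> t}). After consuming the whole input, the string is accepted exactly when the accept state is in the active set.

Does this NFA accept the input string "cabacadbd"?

S₀ = ε-closure({0}) = {0,1,2,4,6,8}
'c' @ 1: {}  — no active states
rest 'abacadbd' ignored (set empty)
end set {} — state 1 not in

Answer: REJECT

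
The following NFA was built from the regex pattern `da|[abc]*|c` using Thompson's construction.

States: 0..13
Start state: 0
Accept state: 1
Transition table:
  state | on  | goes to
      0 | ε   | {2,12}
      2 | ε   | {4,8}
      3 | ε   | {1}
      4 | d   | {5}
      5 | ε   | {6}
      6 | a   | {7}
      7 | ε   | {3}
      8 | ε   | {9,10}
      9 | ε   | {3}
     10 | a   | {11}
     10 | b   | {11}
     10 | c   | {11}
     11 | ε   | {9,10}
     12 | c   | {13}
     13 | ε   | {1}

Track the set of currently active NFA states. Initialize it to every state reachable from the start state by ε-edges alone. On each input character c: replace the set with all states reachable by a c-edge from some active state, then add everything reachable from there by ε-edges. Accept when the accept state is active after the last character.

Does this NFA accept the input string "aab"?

start: ε-closure({0}) = {0,1,2,3,4,8,9,10,12}
'a' @ 1: {1,3,9,10,11}  [accepting]
'a' @ 2: {1,3,9,10,11}  [accepting]
'b' @ 3: {1,3,9,10,11}  [accepting]
end set {1,3,9,10,11} — state 1 in

Answer: ACCEPT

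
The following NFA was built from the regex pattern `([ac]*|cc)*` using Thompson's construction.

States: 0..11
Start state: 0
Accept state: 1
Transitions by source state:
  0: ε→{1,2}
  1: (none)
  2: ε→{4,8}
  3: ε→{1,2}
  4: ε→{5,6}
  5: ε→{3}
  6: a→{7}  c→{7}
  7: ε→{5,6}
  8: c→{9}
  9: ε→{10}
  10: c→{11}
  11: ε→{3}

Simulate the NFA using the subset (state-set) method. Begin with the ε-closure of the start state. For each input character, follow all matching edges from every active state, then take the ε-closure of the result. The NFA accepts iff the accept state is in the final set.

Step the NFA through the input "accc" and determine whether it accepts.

Answer: ACCEPT

Derivation:
initial (ε-close {0}): {0,1,2,3,4,5,6,8}
'a' @ 1: {1,2,3,4,5,6,7,8}  ✓accept
'c' @ 2: {1,2,3,4,5,6,7,8,9,10}  ✓accept
'c' @ 3: {1,2,3,4,5,6,7,8,9,10,11}  ✓accept
'c' @ 4: {1,2,3,4,5,6,7,8,9,10,11}  ✓accept
after full input: {1,2,3,4,5,6,7,8,9,10,11}  (accept=1 in)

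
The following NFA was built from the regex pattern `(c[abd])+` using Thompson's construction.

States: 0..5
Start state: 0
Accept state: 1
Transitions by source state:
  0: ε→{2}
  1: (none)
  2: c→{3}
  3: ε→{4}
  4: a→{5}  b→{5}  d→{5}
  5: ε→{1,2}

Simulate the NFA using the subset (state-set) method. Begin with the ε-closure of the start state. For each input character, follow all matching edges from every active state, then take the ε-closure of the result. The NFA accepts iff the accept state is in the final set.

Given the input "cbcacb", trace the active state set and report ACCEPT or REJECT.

initial (ε-close {0}): {0,2}
'c' @ 1: {3,4}
'b' @ 2: {1,2,5}  (accept∈set)
'c' @ 3: {3,4}
'a' @ 4: {1,2,5}  (accept∈set)
'c' @ 5: {3,4}
'b' @ 6: {1,2,5}  (accept∈set)
end set {1,2,5} — state 1 in

Answer: ACCEPT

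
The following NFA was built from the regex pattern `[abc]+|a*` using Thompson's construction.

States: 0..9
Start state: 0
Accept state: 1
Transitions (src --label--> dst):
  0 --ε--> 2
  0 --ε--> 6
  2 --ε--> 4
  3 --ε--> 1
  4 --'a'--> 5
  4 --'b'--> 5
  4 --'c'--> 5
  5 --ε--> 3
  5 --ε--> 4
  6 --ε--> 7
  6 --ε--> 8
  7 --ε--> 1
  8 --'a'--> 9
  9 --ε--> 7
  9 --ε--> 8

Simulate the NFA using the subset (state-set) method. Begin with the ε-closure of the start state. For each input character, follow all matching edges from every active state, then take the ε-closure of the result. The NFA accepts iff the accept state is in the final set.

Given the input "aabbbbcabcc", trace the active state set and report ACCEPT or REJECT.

start: ε-closure({0}) = {0,1,2,4,6,7,8}
'a' @ 1: {1,3,4,5,7,8,9}  (accept∈set)
'a' @ 2: {1,3,4,5,7,8,9}  (accept∈set)
'b' @ 3: {1,3,4,5}  (accept∈set)
'b' @ 4: {1,3,4,5}  (accept∈set)
'b' @ 5: {1,3,4,5}  (accept∈set)
'b' @ 6: {1,3,4,5}  (accept∈set)
'c' @ 7: {1,3,4,5}  (accept∈set)
'a' @ 8: {1,3,4,5}  (accept∈set)
'b' @ 9: {1,3,4,5}  (accept∈set)
'c' @ 10: {1,3,4,5}  (accept∈set)
'c' @ 11: {1,3,4,5}  (accept∈set)
after full input: {1,3,4,5}  (accept=1 in)

Answer: ACCEPT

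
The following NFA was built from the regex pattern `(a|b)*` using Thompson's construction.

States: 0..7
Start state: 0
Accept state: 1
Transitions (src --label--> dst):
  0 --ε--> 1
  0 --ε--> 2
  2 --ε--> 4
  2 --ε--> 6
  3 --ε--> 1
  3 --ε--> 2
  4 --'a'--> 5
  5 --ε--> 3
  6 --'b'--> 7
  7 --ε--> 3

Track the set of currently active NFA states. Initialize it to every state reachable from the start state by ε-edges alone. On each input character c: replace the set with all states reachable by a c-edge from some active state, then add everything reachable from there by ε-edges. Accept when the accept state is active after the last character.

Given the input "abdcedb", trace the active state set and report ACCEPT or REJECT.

S₀ = ε-closure({0}) = {0,1,2,4,6}
'a' @ 1: {1,2,3,4,5,6}  (accept∈set)
'b' @ 2: {1,2,3,4,6,7}  (accept∈set)
'd' @ 3: {}  — dead — no transitions
rest 'cedb' ignored (set empty)
end set {} — state 1 not in

Answer: REJECT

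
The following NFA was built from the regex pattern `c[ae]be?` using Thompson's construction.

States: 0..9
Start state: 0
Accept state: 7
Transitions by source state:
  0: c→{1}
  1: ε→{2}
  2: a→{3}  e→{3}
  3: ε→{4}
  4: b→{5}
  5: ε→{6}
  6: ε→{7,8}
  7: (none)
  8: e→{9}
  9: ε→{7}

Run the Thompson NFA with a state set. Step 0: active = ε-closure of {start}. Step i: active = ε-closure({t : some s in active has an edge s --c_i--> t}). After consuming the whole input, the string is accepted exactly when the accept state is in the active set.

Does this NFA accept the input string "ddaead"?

Answer: REJECT

Derivation:
S₀ = ε-closure({0}) = {0}
'd' @ 1: {}  — state set empty
rest 'daead' ignored (set empty)
after full input: {}  (accept=7 not in)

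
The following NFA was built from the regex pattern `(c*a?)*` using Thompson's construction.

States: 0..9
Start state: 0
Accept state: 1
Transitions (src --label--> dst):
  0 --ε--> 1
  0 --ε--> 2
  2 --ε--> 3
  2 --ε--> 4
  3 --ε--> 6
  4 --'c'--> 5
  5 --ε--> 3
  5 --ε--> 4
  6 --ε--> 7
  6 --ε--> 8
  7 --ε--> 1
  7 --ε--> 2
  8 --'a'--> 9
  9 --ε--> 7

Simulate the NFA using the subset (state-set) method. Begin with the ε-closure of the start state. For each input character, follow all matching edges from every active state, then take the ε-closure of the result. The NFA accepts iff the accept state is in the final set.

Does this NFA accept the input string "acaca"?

initial (ε-close {0}): {0,1,2,3,4,6,7,8}
'a' @ 1: {1,2,3,4,6,7,8,9}  (accept∈set)
'c' @ 2: {1,2,3,4,5,6,7,8}  (accept∈set)
'a' @ 3: {1,2,3,4,6,7,8,9}  (accept∈set)
'c' @ 4: {1,2,3,4,5,6,7,8}  (accept∈set)
'a' @ 5: {1,2,3,4,6,7,8,9}  (accept∈set)
final: {1,2,3,4,6,7,8,9}; accept 1 in set

Answer: ACCEPT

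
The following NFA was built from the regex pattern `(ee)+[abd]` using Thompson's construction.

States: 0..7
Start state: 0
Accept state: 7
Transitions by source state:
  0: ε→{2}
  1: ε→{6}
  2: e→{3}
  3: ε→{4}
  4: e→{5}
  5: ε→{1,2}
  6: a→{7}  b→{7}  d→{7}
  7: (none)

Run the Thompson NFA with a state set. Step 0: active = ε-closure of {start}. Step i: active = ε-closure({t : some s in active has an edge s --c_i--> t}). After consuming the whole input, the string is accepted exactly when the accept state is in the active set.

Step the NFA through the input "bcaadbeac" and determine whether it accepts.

start: ε-closure({0}) = {0,2}
'b' @ 1: {}  — dead — no transitions
rest 'caadbeac' ignored (set empty)
end set {} — state 7 not in

Answer: REJECT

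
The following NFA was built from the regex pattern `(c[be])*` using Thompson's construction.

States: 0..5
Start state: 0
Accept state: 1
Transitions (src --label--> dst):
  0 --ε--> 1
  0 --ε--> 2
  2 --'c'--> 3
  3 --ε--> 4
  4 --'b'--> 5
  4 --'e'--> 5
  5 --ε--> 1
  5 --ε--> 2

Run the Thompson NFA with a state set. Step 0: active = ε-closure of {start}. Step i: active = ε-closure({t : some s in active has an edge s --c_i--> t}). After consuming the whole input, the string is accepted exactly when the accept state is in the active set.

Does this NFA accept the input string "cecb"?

Answer: ACCEPT

Derivation:
start: ε-closure({0}) = {0,1,2}
'c' @ 1: {3,4}
'e' @ 2: {1,2,5}  ✓accept
'c' @ 3: {3,4}
'b' @ 4: {1,2,5}  ✓accept
end set {1,2,5} — state 1 in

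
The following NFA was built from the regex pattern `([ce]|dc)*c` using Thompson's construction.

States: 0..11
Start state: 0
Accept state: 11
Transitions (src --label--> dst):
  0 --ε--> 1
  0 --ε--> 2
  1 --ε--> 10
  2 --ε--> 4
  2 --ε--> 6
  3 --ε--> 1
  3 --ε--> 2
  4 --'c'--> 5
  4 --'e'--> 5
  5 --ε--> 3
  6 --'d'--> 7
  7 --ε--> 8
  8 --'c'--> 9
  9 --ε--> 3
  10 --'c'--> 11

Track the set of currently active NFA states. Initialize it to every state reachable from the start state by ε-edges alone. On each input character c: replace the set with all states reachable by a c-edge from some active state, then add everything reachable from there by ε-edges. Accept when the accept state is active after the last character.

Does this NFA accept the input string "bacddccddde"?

Answer: REJECT

Trace:
S₀ = ε-closure({0}) = {0,1,2,4,6,10}
'b' @ 1: {}  — state set empty
rest 'acddccddde' ignored (set empty)
end set {} — state 11 not in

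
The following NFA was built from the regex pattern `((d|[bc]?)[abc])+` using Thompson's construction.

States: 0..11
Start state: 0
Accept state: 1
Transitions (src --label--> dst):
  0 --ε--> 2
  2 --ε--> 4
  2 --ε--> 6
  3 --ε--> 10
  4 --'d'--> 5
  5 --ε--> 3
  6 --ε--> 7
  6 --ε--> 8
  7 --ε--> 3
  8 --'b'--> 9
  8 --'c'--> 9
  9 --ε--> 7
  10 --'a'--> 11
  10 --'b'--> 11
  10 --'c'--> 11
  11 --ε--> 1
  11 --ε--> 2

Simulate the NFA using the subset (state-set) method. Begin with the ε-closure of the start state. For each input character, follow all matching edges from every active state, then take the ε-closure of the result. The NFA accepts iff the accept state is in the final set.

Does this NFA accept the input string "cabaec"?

Answer: REJECT

Derivation:
S₀ = ε-closure({0}) = {0,2,3,4,6,7,8,10}
'c' @ 1: {1,2,3,4,6,7,8,9,10,11}  ✓accept
'a' @ 2: {1,2,3,4,6,7,8,10,11}  ✓accept
'b' @ 3: {1,2,3,4,6,7,8,9,10,11}  ✓accept
'a' @ 4: {1,2,3,4,6,7,8,10,11}  ✓accept
'e' @ 5: {}  — state set empty
rest 'c' ignored (set empty)
after full input: {}  (accept=1 not in)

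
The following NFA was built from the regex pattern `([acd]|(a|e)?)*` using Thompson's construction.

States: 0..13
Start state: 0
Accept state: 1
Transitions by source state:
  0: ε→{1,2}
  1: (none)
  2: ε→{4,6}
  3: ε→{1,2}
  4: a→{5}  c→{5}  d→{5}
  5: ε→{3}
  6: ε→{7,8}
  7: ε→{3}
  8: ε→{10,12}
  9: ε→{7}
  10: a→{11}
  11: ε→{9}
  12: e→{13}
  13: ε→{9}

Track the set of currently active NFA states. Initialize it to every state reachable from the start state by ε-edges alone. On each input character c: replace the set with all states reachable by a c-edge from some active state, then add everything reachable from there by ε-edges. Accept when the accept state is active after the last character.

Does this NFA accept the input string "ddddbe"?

initial (ε-close {0}): {0,1,2,3,4,6,7,8,10,12}
'd' @ 1: {1,2,3,4,5,6,7,8,10,12}  (accept∈set)
'd' @ 2: {1,2,3,4,5,6,7,8,10,12}  (accept∈set)
'd' @ 3: {1,2,3,4,5,6,7,8,10,12}  (accept∈set)
'd' @ 4: {1,2,3,4,5,6,7,8,10,12}  (accept∈set)
'b' @ 5: {}  — no active states
rest 'e' ignored (set empty)
after full input: {}  (accept=1 not in)

Answer: REJECT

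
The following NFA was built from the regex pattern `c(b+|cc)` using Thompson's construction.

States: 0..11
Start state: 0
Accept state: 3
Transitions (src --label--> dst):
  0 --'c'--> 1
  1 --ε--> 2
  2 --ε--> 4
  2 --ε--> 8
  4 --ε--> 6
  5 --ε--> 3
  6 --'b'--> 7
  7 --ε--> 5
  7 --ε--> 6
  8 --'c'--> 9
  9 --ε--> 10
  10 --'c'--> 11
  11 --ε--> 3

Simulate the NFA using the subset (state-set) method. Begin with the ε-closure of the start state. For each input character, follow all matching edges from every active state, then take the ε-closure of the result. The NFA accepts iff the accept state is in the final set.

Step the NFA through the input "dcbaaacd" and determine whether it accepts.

initial (ε-close {0}): {0}
'd' @ 1: {}  — no active states
rest 'cbaaacd' ignored (set empty)
final: {}; accept 3 not in set

Answer: REJECT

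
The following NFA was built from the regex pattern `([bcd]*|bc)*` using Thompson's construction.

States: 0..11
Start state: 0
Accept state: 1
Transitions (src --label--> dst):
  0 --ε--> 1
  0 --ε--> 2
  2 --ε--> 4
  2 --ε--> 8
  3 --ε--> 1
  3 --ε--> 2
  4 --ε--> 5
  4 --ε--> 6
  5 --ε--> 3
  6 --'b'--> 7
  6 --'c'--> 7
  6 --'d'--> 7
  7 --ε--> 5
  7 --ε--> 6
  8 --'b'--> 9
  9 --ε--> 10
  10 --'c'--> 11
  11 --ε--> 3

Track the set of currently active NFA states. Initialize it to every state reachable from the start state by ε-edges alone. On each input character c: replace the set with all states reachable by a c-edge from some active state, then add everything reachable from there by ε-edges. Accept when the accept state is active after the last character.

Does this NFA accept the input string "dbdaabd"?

Answer: REJECT

Derivation:
S₀ = ε-closure({0}) = {0,1,2,3,4,5,6,8}
'd' @ 1: {1,2,3,4,5,6,7,8}  [accepting]
'b' @ 2: {1,2,3,4,5,6,7,8,9,10}  [accepting]
'd' @ 3: {1,2,3,4,5,6,7,8}  [accepting]
'a' @ 4: {}  — state set empty
rest 'abd' ignored (set empty)
end set {} — state 1 not in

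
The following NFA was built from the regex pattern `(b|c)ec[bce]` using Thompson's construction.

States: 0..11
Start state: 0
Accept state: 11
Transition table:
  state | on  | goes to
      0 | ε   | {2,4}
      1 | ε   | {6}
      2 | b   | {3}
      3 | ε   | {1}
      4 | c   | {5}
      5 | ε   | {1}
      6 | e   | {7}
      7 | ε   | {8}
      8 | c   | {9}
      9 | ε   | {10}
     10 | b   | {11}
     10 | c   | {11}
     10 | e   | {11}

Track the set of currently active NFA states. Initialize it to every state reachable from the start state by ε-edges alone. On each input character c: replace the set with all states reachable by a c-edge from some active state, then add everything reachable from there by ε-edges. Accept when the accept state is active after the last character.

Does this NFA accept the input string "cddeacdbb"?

Answer: REJECT

Derivation:
start: ε-closure({0}) = {0,2,4}
'c' @ 1: {1,5,6}
'd' @ 2: {}  — state set empty
rest 'deacdbb' ignored (set empty)
final: {}; accept 11 not in set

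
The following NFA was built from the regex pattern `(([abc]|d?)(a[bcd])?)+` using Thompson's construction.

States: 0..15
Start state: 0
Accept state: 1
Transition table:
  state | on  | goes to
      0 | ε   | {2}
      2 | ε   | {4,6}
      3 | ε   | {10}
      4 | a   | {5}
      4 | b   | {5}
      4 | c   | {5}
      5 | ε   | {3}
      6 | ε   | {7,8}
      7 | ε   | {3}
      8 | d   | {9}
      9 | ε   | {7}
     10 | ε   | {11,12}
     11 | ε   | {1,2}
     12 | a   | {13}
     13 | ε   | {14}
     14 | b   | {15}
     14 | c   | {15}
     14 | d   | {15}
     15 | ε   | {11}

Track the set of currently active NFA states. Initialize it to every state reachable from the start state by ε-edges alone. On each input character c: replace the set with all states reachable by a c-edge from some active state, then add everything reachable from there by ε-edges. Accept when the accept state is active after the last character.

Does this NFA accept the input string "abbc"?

initial (ε-close {0}): {0,1,2,3,4,6,7,8,10,11,12}
'a' @ 1: {1,2,3,4,5,6,7,8,10,11,12,13,14}  [accepting]
'b' @ 2: {1,2,3,4,5,6,7,8,10,11,12,15}  [accepting]
'b' @ 3: {1,2,3,4,5,6,7,8,10,11,12}  [accepting]
'c' @ 4: {1,2,3,4,5,6,7,8,10,11,12}  [accepting]
final: {1,2,3,4,5,6,7,8,10,11,12}; accept 1 in set

Answer: ACCEPT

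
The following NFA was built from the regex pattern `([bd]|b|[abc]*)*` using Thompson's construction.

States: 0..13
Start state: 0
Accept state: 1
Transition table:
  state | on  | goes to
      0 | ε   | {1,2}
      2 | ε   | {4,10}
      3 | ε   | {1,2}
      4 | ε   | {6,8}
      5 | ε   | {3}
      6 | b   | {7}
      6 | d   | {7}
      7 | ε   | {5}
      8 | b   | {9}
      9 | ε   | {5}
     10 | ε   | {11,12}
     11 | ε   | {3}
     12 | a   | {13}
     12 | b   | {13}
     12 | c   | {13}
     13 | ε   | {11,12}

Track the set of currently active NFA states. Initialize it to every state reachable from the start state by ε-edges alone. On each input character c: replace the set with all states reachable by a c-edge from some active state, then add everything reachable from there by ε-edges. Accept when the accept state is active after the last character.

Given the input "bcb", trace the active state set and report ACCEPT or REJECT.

initial (ε-close {0}): {0,1,2,3,4,6,8,10,11,12}
'b' @ 1: {1,2,3,4,5,6,7,8,9,10,11,12,13}  ✓accept
'c' @ 2: {1,2,3,4,6,8,10,11,12,13}  ✓accept
'b' @ 3: {1,2,3,4,5,6,7,8,9,10,11,12,13}  ✓accept
after full input: {1,2,3,4,5,6,7,8,9,10,11,12,13}  (accept=1 in)

Answer: ACCEPT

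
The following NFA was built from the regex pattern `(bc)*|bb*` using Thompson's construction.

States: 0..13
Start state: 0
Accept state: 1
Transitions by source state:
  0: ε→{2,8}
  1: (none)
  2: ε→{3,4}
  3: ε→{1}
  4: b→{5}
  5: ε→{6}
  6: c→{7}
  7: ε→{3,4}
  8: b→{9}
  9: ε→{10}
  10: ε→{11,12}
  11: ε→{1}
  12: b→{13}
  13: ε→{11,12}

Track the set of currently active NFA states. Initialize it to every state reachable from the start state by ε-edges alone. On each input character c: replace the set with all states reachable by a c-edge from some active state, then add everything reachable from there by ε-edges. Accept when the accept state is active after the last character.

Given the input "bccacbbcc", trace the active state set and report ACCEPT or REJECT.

Answer: REJECT

Trace:
initial (ε-close {0}): {0,1,2,3,4,8}
'b' @ 1: {1,5,6,9,10,11,12}  (accept∈set)
'c' @ 2: {1,3,4,7}  (accept∈set)
'c' @ 3: {}  — state set empty
rest 'acbbcc' ignored (set empty)
final: {}; accept 1 not in set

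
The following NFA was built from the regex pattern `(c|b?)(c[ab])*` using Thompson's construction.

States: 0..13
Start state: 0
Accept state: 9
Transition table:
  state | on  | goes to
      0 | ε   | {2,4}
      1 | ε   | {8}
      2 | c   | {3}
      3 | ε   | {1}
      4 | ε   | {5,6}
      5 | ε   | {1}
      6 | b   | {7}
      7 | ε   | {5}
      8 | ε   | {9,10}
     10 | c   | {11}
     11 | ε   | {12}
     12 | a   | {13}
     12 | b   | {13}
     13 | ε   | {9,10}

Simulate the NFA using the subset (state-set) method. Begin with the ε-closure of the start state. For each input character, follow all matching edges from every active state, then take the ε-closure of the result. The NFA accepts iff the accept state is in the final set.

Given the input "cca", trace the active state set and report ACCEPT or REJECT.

Answer: ACCEPT

Steps:
start: ε-closure({0}) = {0,1,2,4,5,6,8,9,10}
'c' @ 1: {1,3,8,9,10,11,12}  (accept∈set)
'c' @ 2: {11,12}
'a' @ 3: {9,10,13}  (accept∈set)
after full input: {9,10,13}  (accept=9 in)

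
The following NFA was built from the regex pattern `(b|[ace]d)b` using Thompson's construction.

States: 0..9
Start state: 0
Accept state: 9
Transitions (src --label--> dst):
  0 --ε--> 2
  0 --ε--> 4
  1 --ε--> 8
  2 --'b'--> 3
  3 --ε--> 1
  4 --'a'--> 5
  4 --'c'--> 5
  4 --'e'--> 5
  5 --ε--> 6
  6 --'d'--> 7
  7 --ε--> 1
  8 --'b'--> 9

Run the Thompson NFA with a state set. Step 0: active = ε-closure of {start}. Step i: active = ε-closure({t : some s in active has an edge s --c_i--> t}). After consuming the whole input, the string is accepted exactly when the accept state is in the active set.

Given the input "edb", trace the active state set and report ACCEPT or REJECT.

Answer: ACCEPT

Derivation:
initial (ε-close {0}): {0,2,4}
'e' @ 1: {5,6}
'd' @ 2: {1,7,8}
'b' @ 3: {9}  [accepting]
end set {9} — state 9 in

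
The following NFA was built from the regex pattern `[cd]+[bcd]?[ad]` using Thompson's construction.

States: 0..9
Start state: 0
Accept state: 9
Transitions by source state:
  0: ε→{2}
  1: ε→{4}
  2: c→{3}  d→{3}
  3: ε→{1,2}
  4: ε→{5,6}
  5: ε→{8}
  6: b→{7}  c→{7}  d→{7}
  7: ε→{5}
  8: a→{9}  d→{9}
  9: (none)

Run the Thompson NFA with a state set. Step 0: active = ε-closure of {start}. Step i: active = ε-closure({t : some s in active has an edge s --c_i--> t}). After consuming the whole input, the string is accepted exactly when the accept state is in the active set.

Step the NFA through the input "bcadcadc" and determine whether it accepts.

Answer: REJECT

Steps:
S₀ = ε-closure({0}) = {0,2}
'b' @ 1: {}  — dead — no transitions
rest 'cadcadc' ignored (set empty)
end set {} — state 9 not in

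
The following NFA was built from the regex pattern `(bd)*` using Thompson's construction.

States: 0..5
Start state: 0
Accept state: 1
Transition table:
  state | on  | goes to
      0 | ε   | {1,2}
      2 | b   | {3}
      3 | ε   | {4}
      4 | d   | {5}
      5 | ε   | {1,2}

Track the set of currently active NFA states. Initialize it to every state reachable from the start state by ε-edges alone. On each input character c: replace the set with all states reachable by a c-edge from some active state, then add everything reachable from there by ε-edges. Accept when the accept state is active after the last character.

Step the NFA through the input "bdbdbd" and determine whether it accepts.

Answer: ACCEPT

Trace:
S₀ = ε-closure({0}) = {0,1,2}
'b' @ 1: {3,4}
'd' @ 2: {1,2,5}  (accept∈set)
'b' @ 3: {3,4}
'd' @ 4: {1,2,5}  (accept∈set)
'b' @ 5: {3,4}
'd' @ 6: {1,2,5}  (accept∈set)
final: {1,2,5}; accept 1 in set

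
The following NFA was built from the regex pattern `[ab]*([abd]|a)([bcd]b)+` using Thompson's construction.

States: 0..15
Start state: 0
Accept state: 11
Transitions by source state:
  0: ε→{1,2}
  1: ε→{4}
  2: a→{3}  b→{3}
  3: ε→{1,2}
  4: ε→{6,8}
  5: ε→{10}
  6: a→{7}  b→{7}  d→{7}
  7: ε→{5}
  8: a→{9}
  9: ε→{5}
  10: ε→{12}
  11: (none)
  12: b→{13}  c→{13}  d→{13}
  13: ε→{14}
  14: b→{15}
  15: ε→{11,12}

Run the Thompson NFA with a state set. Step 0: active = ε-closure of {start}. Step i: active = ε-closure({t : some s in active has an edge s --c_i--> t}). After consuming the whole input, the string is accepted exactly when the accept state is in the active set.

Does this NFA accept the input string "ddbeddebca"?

S₀ = ε-closure({0}) = {0,1,2,4,6,8}
'd' @ 1: {5,7,10,12}
'd' @ 2: {13,14}
'b' @ 3: {11,12,15}  ✓accept
'e' @ 4: {}  — dead — no transitions
rest 'ddebca' ignored (set empty)
after full input: {}  (accept=11 not in)

Answer: REJECT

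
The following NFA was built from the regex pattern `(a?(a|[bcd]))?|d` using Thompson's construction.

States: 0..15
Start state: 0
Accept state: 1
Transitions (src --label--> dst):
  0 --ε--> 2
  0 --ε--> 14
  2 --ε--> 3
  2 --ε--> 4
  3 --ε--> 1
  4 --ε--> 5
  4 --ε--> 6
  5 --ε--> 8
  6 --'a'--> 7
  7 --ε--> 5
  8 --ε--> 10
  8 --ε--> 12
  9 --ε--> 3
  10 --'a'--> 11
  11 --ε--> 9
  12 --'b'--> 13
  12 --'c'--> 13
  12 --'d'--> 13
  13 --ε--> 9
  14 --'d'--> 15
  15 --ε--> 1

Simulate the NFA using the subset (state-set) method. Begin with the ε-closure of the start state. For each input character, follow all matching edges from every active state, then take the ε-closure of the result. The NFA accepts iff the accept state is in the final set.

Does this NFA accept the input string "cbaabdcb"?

start: ε-closure({0}) = {0,1,2,3,4,5,6,8,10,12,14}
'c' @ 1: {1,3,9,13}  ✓accept
'b' @ 2: {}  — dead — no transitions
rest 'aabdcb' ignored (set empty)
end set {} — state 1 not in

Answer: REJECT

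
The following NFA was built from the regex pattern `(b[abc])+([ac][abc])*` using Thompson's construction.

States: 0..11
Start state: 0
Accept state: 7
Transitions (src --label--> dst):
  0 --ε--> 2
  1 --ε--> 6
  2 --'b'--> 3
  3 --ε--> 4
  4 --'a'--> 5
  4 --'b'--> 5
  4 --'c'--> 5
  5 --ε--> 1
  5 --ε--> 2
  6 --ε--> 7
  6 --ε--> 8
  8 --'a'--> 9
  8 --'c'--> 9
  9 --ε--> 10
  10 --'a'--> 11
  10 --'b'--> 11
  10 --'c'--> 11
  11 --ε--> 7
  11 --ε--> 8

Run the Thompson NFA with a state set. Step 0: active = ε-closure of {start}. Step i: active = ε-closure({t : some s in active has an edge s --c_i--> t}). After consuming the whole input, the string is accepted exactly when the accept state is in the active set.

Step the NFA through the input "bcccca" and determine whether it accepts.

Answer: ACCEPT

Trace:
start: ε-closure({0}) = {0,2}
'b' @ 1: {3,4}
'c' @ 2: {1,2,5,6,7,8}  [accepting]
'c' @ 3: {9,10}
'c' @ 4: {7,8,11}  [accepting]
'c' @ 5: {9,10}
'a' @ 6: {7,8,11}  [accepting]
final: {7,8,11}; accept 7 in set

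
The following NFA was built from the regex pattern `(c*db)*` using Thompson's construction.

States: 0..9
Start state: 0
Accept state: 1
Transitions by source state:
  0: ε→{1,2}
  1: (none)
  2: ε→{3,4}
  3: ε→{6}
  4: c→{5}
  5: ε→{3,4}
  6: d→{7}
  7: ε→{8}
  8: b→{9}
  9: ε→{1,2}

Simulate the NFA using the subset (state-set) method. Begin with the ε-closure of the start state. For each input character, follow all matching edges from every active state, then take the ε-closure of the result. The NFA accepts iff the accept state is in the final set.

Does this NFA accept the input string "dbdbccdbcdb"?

Answer: ACCEPT

Trace:
start: ε-closure({0}) = {0,1,2,3,4,6}
'd' @ 1: {7,8}
'b' @ 2: {1,2,3,4,6,9}  ✓accept
'd' @ 3: {7,8}
'b' @ 4: {1,2,3,4,6,9}  ✓accept
'c' @ 5: {3,4,5,6}
'c' @ 6: {3,4,5,6}
'd' @ 7: {7,8}
'b' @ 8: {1,2,3,4,6,9}  ✓accept
'c' @ 9: {3,4,5,6}
'd' @ 10: {7,8}
'b' @ 11: {1,2,3,4,6,9}  ✓accept
after full input: {1,2,3,4,6,9}  (accept=1 in)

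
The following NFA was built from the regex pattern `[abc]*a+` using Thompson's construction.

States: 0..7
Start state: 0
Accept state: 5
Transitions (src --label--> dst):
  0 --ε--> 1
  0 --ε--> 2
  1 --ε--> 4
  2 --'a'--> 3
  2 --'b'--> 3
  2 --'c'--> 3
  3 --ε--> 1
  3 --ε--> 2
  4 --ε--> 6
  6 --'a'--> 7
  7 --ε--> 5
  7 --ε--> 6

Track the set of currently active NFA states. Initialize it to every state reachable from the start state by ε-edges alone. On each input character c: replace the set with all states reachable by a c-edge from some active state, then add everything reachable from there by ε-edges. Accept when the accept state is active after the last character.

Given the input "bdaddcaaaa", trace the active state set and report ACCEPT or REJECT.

S₀ = ε-closure({0}) = {0,1,2,4,6}
'b' @ 1: {1,2,3,4,6}
'd' @ 2: {}  — dead — no transitions
rest 'addcaaaa' ignored (set empty)
end set {} — state 5 not in

Answer: REJECT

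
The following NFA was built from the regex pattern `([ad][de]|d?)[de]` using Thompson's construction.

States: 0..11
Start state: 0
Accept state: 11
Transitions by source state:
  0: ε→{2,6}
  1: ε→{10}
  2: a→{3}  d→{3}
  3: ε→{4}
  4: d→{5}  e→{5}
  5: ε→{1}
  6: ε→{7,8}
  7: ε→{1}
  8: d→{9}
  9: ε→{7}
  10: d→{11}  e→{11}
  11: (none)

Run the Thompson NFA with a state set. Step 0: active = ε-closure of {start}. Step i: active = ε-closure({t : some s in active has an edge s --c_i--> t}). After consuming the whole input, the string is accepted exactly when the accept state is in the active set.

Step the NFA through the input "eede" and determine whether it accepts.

S₀ = ε-closure({0}) = {0,1,2,6,7,8,10}
'e' @ 1: {11}  ✓accept
'e' @ 2: {}  — dead — no transitions
rest 'de' ignored (set empty)
end set {} — state 11 not in

Answer: REJECT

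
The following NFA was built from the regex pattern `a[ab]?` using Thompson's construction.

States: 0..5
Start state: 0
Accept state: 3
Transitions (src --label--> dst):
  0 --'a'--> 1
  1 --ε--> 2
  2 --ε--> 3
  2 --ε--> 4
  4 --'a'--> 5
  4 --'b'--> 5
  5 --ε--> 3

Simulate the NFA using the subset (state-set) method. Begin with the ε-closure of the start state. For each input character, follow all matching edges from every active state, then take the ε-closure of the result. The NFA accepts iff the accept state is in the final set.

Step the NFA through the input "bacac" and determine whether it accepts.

Answer: REJECT

Trace:
start: ε-closure({0}) = {0}
'b' @ 1: {}  — state set empty
rest 'acac' ignored (set empty)
end set {} — state 3 not in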